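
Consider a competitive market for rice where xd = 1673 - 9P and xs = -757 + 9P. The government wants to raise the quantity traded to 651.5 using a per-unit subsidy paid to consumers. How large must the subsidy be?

Required subsidy s = 43 per unit

At x = 651.5, invert demand for the buyer price: Pb = (1673 − 651.5)/9 = 113.5; invert supply for the seller price: Ps = (651.5 − (-757))/9 = 156.5.
The subsidy must fill the gap: s = Ps − Pb = 156.5 − 113.5 = 43.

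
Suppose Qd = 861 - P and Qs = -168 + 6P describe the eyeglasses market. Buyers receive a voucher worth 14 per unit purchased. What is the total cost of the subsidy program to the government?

Government cost = 10164

Pre-subsidy: 861 - P = -168 + 6P gives P* = 147, Q* = 714.
With the rebate, buyers effectively pay Pb = Ps − 14, where Ps is the price sellers receive.
Demand in terms of Ps becomes Qd = 861 − 1(Ps − 14) = 875 - Ps. Setting this equal to supply: 875 - Ps = -168 + 6Ps, so Ps = 149.
Buyers pay Pb = 149 − 14 = 135; Q' = -168 + 6·149 = 726.
Government outlay = subsidy × quantity = 14 × 726 = 10164.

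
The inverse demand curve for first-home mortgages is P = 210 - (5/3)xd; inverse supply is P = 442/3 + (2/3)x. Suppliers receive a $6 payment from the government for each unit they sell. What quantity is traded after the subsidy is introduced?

Pre-subsidy: 210 - (5/3)x = 442/3 + (2/3)x gives x* = 188/7 and P* = 3470/21.
With the subsidy, sellers receive Ps = Pb + 6 for each unit, where Pb is the price buyers pay.
On the curves, Pb = 210 - (5/3)x and Ps = 442/3 + (2/3)x; the wedge Ps − Pb = 6 gives 442/3 + (2/3)x − (210 - (5/3)x) = 6, so x' = 206/7.
Then Pb = 210 − (5/3)·(206/7) = 3380/21 and Ps = 442/3 + (2/3)·(206/7) = 3506/21.

x' = 206/7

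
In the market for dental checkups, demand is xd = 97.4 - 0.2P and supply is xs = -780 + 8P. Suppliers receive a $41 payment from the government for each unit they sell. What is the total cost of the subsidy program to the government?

Pre-subsidy: 97.4 - 0.2P = -780 + 8P gives P* = 107, x* = 76.
With the subsidy, sellers receive Ps = Pb + 41 for each unit, where Pb is the price buyers pay.
Supply in terms of Pb becomes xs = -780 + 8(Pb + 41) = -452 + 8Pb. Setting this equal to demand: 97.4 - 0.2Pb = -452 + 8Pb, so Pb = 67.
Sellers receive Ps = 67 + 41 = 108; x' = 97.4 − 0.2·67 = 84.
Government outlay = subsidy × quantity = 41 × 84 = 3444.

Government cost = $3444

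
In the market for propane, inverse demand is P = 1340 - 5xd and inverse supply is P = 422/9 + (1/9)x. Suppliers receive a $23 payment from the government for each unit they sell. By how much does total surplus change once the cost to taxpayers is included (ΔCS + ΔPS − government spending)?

Net change in total surplus = -$51.75

Pre-subsidy: 1340 - 5x = 422/9 + (1/9)x gives x* = 253 and P* = 75.
With the subsidy, sellers receive Ps = Pb + 23 for each unit, where Pb is the price buyers pay.
On the curves, Pb = 1340 - 5x and Ps = 422/9 + (1/9)x; the wedge Ps − Pb = 23 gives 422/9 + (1/9)x − (1340 - 5x) = 23, so x' = 257.5.
Then Pb = 1340 − 5·257.5 = 52.5 and Ps = 422/9 + (1/9)·257.5 = 75.5.
ΔCS = ½(253 + 257.5)(75 − 52.5) = 5743.125; ΔPS = ½(253 + 257.5)(75.5 − 75) = 127.625.
Government spending = 23 × 257.5 = 5922.5.
Net change = 5743.125 + 127.625 − 5922.5 = -51.75. The loss equals the DWL triangle ½·23·4.5.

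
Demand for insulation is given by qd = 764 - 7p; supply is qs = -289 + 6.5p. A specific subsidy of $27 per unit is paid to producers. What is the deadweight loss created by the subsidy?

Pre-subsidy: 764 - 7p = -289 + 6.5p gives p* = 78, q* = 218.
With the subsidy, sellers receive ps = pb + 27 for each unit, where pb is the price buyers pay.
Supply in terms of pb becomes qs = -289 + 6.5(pb + 27) = -113.5 + 6.5pb. Setting this equal to demand: 764 - 7pb = -113.5 + 6.5pb, so pb = 65.
Sellers receive ps = 65 + 27 = 92; q' = 764 − 7·65 = 309.
The subsidy expands output by 309 − 218 = 91 past the efficient level; on those units the gap between marginal cost and willingness to pay runs from 0 up to 27.
DWL = ½ × 27 × 91 = 1228.5.

Deadweight loss = $1228.5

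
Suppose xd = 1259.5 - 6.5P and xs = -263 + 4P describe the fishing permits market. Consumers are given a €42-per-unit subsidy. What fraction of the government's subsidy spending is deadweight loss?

DWL / government spending = 52/421

Pre-subsidy: 1259.5 - 6.5P = -263 + 4P gives P* = 145, x* = 317.
With the rebate, buyers effectively pay Pb = Ps − 42, where Ps is the price sellers receive.
Demand in terms of Ps becomes xd = 1259.5 − 6.5(Ps − 42) = 1532.5 - 6.5Ps. Setting this equal to supply: 1532.5 - 6.5Ps = -263 + 4Ps, so Ps = 171.
Buyers pay Pb = 171 − 42 = 129; x' = -263 + 4·171 = 421.
ΔCS = ½(317 + 421)(145 − 129) = 5904; ΔPS = ½(317 + 421)(171 − 145) = 9594.
Government spending = 42 × 421 = 17682.
DWL = ½ × 42 × (421 − 317) = 2184; fraction = 2184 / 17682 = 52/421.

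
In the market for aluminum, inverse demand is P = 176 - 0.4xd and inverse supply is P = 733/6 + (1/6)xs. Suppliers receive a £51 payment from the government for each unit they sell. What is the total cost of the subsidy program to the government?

Pre-subsidy: 176 - 0.4x = 733/6 + (1/6)x gives x* = 95 and P* = 138.
With the subsidy, sellers receive Ps = Pb + 51 for each unit, where Pb is the price buyers pay.
On the curves, Pb = 176 - 0.4x and Ps = 733/6 + (1/6)x; the wedge Ps − Pb = 51 gives 733/6 + (1/6)x − (176 - 0.4x) = 51, so x' = 185.
Then Pb = 176 − 0.4·185 = 102 and Ps = 733/6 + (1/6)·185 = 153.
Government outlay = subsidy × quantity = 51 × 185 = 9435.

Government cost = £9435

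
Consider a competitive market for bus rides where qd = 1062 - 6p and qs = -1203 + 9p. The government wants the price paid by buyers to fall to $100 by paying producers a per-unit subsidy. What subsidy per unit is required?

Required subsidy s = $85 per unit

At a buyer price of 100, quantity demanded is 1062 − 6·100 = 462.
Sellers supply 462 only when they receive ps with -1203 + 9·ps = 462, i.e. ps = 185.
s = ps − pb = 185 − 100 = 85.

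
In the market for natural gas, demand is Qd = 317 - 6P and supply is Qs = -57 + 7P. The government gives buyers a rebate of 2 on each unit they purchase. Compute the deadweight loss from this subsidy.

Pre-subsidy: 317 - 6P = -57 + 7P gives P* = 374/13, Q* = 1877/13.
With the rebate, buyers effectively pay Pb = Ps − 2, where Ps is the price sellers receive.
Demand in terms of Ps becomes Qd = 317 − 6(Ps − 2) = 329 - 6Ps. Setting this equal to supply: 329 - 6Ps = -57 + 7Ps, so Ps = 386/13.
Buyers pay Pb = 386/13 − 2 = 360/13; Q' = -57 + 7·(386/13) = 1961/13.
The subsidy expands output by 1961/13 − 1877/13 = 84/13 past the efficient level; on those units the gap between marginal cost and willingness to pay runs from 0 up to 2.
DWL = ½ × 2 × 84/13 = 84/13.

Deadweight loss = 84/13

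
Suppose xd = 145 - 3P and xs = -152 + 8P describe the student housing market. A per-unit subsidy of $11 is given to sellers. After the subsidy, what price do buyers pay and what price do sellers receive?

Buyers pay $19; sellers receive $30

Pre-subsidy: 145 - 3P = -152 + 8P gives P* = 27, x* = 64.
With the subsidy, sellers receive Ps = Pb + 11 for each unit, where Pb is the price buyers pay.
Supply in terms of Pb becomes xs = -152 + 8(Pb + 11) = -64 + 8Pb. Setting this equal to demand: 145 - 3Pb = -64 + 8Pb, so Pb = 19.
Sellers receive Ps = 19 + 11 = 30; x' = 145 − 3·19 = 88.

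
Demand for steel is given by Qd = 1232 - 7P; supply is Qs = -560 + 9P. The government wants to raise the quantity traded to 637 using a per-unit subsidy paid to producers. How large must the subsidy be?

Required subsidy s = 48 per unit

At Q = 637, invert demand for the buyer price: Pb = (1232 − 637)/7 = 85; invert supply for the seller price: Ps = (637 − (-560))/9 = 133.
The subsidy must fill the gap: s = Ps − Pb = 133 − 85 = 48.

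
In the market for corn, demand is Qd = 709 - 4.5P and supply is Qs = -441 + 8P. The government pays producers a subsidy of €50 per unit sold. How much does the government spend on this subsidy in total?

Government cost = €21950

Pre-subsidy: 709 - 4.5P = -441 + 8P gives P* = 92, Q* = 295.
With the subsidy, sellers receive Ps = Pb + 50 for each unit, where Pb is the price buyers pay.
Supply in terms of Pb becomes Qs = -441 + 8(Pb + 50) = -41 + 8Pb. Setting this equal to demand: 709 - 4.5Pb = -41 + 8Pb, so Pb = 60.
Sellers receive Ps = 60 + 50 = 110; Q' = 709 − 4.5·60 = 439.
Government outlay = subsidy × quantity = 50 × 439 = 21950.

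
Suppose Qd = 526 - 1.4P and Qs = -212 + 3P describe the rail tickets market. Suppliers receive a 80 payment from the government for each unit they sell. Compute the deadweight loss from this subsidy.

Deadweight loss = 33600/11

Pre-subsidy: 526 - 1.4P = -212 + 3P gives P* = 1845/11, Q* = 3203/11.
With the subsidy, sellers receive Ps = Pb + 80 for each unit, where Pb is the price buyers pay.
Supply in terms of Pb becomes Qs = -212 + 3(Pb + 80) = 28 + 3Pb. Setting this equal to demand: 526 - 1.4Pb = 28 + 3Pb, so Pb = 1245/11.
Sellers receive Ps = 1245/11 + 80 = 2125/11; Q' = 526 − 1.4·(1245/11) = 4043/11.
The subsidy expands output by 4043/11 − 3203/11 = 840/11 past the efficient level; on those units the gap between marginal cost and willingness to pay runs from 0 up to 80.
DWL = ½ × 80 × 840/11 = 33600/11.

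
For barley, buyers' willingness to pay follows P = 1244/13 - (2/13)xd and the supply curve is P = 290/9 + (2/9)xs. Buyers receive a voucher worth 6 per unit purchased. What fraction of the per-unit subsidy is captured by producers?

Pre-subsidy: 1244/13 - (2/13)x = 290/9 + (2/9)x gives x* = 3713/22 and P* = 767/11.
With the rebate, buyers effectively pay Pb = Ps − 6, where Ps is the price sellers receive.
On the curves, Pb = 1244/13 - (2/13)x and Ps = 290/9 + (2/9)x; the wedge Ps − Pb = 6 gives 290/9 + (2/9)x − (1244/13 - (2/13)x) = 6, so x' = 2032/11.
Then Pb = 1244/13 − (2/13)·(2032/11) = 740/11 and Ps = 290/9 + (2/9)·(2032/11) = 806/11.
Buyers' price falls by P* − Pb = 767/11 − 740/11 = 27/11; sellers' price rises by Ps − P* = 806/11 − 767/11 = 39/11.
So producers capture (39/11)/6 = 13/22 of each unit of subsidy.

Producer share = 13/22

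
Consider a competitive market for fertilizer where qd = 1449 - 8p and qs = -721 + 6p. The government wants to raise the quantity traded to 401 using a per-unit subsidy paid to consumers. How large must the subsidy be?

At q = 401, invert demand for the buyer price: pb = (1449 − 401)/8 = 131; invert supply for the seller price: ps = (401 − (-721))/6 = 187.
The subsidy must fill the gap: s = ps − pb = 187 − 131 = 56.

Required subsidy s = 56 per unit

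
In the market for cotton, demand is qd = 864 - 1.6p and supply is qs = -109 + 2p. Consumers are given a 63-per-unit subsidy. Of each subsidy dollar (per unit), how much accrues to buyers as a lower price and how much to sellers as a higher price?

Pre-subsidy: 864 - 1.6p = -109 + 2p gives p* = 4865/18, q* = 3884/9.
With the rebate, buyers effectively pay pb = ps − 63, where ps is the price sellers receive.
Demand in terms of ps becomes qd = 864 − 1.6(ps − 63) = 964.8 - 1.6ps. Setting this equal to supply: 964.8 - 1.6ps = -109 + 2ps, so ps = 5369/18.
Buyers pay pb = 5369/18 − 63 = 4235/18; q' = -109 + 2·(5369/18) = 4388/9.
Buyers' price falls by p* − pb = 4865/18 − 4235/18 = 35; sellers' price rises by ps − p* = 5369/18 − 4865/18 = 28.

Buyers gain 35 per unit; sellers gain 28 per unit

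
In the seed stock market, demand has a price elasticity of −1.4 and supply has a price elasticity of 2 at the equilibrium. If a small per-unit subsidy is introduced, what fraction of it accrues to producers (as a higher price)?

For a small subsidy around the equilibrium, the benefit split depends on the relative slopes, which at a point are proportional to the elasticities.
Buyer share = εs/(εs + |εd|) = 2/(2 + 1.4) = 10/17; seller share = |εd|/(εs + |εd|) = 7/17.
So producers capture 7/17 of the subsidy.

Producer share = 7/17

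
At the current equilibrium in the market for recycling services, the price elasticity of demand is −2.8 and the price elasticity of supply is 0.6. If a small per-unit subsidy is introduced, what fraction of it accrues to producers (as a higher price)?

Producer share = 14/17

For a small subsidy around the equilibrium, the benefit split depends on the relative slopes, which at a point are proportional to the elasticities.
Buyer share = εs/(εs + |εd|) = 0.6/(0.6 + 2.8) = 3/17; seller share = |εd|/(εs + |εd|) = 14/17.
So producers capture 14/17 of the subsidy.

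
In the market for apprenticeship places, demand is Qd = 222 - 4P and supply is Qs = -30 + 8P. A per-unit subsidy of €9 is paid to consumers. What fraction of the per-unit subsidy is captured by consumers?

Pre-subsidy: 222 - 4P = -30 + 8P gives P* = 21, Q* = 138.
With the rebate, buyers effectively pay Pb = Ps − 9, where Ps is the price sellers receive.
Demand in terms of Ps becomes Qd = 222 − 4(Ps − 9) = 258 - 4Ps. Setting this equal to supply: 258 - 4Ps = -30 + 8Ps, so Ps = 24.
Buyers pay Pb = 24 − 9 = 15; Q' = -30 + 8·24 = 162.
Buyers' price falls by P* − Pb = 21 − 15 = 6; sellers' price rises by Ps − P* = 24 − 21 = 3.
So consumers capture 6/9 = 2/3 of each unit of subsidy.

Consumer share = 2/3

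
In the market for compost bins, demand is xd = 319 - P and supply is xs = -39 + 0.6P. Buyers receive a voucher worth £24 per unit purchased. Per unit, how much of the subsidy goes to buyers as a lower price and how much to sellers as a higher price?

Buyers gain £9 per unit; sellers gain £15 per unit

Pre-subsidy: 319 - P = -39 + 0.6P gives P* = 223.75, x* = 95.25.
With the rebate, buyers effectively pay Pb = Ps − 24, where Ps is the price sellers receive.
Demand in terms of Ps becomes xd = 319 − 1(Ps − 24) = 343 - Ps. Setting this equal to supply: 343 - Ps = -39 + 0.6Ps, so Ps = 238.75.
Buyers pay Pb = 238.75 − 24 = 214.75; x' = -39 + 0.6·238.75 = 104.25.
Buyers' price falls by P* − Pb = 223.75 − 214.75 = 9; sellers' price rises by Ps − P* = 238.75 − 223.75 = 15.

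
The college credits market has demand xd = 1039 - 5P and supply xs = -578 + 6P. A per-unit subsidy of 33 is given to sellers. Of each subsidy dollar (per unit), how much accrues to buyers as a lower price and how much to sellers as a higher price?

Pre-subsidy: 1039 - 5P = -578 + 6P gives P* = 147, x* = 304.
With the subsidy, sellers receive Ps = Pb + 33 for each unit, where Pb is the price buyers pay.
Supply in terms of Pb becomes xs = -578 + 6(Pb + 33) = -380 + 6Pb. Setting this equal to demand: 1039 - 5Pb = -380 + 6Pb, so Pb = 129.
Sellers receive Ps = 129 + 33 = 162; x' = 1039 − 5·129 = 394.
Buyers' price falls by P* − Pb = 147 − 129 = 18; sellers' price rises by Ps − P* = 162 − 147 = 15.

Buyers gain 18 per unit; sellers gain 15 per unit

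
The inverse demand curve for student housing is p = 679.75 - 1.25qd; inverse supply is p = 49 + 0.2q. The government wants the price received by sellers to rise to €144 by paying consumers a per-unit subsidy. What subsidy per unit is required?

Required subsidy s = €58 per unit

At a seller price of 144, quantity supplied is -245 + 5·144 = 475.
Buyers absorb 475 only when they pay pb = 679.75 − 1.25·475 = 86.
s = ps − pb = 144 − 86 = 58.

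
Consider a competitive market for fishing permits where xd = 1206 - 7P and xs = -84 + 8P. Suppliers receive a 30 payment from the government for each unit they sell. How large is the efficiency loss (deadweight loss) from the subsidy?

Deadweight loss = 1680

Pre-subsidy: 1206 - 7P = -84 + 8P gives P* = 86, x* = 604.
With the subsidy, sellers receive Ps = Pb + 30 for each unit, where Pb is the price buyers pay.
Supply in terms of Pb becomes xs = -84 + 8(Pb + 30) = 156 + 8Pb. Setting this equal to demand: 1206 - 7Pb = 156 + 8Pb, so Pb = 70.
Sellers receive Ps = 70 + 30 = 100; x' = 1206 − 7·70 = 716.
The subsidy expands output by 716 − 604 = 112 past the efficient level; on those units the gap between marginal cost and willingness to pay runs from 0 up to 30.
DWL = ½ × 30 × 112 = 1680.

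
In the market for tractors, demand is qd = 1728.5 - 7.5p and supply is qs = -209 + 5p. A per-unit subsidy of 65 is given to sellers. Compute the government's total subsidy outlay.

Government cost = 49465

Pre-subsidy: 1728.5 - 7.5p = -209 + 5p gives p* = 155, q* = 566.
With the subsidy, sellers receive ps = pb + 65 for each unit, where pb is the price buyers pay.
Supply in terms of pb becomes qs = -209 + 5(pb + 65) = 116 + 5pb. Setting this equal to demand: 1728.5 - 7.5pb = 116 + 5pb, so pb = 129.
Sellers receive ps = 129 + 65 = 194; q' = 1728.5 − 7.5·129 = 761.
Government outlay = subsidy × quantity = 65 × 761 = 49465.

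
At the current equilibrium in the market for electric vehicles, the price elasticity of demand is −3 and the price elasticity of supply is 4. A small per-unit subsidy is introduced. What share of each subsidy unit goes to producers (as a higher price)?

For a small subsidy around the equilibrium, the benefit split depends on the relative slopes, which at a point are proportional to the elasticities.
Buyer share = εs/(εs + |εd|) = 4/(4 + 3) = 4/7; seller share = |εd|/(εs + |εd|) = 3/7.
So producers capture 3/7 of the subsidy.

Producer share = 3/7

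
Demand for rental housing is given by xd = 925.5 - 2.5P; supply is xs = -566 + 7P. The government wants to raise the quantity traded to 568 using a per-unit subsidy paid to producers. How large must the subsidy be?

Required subsidy s = 19 per unit

At x = 568, invert demand for the buyer price: Pb = (925.5 − 568)/2.5 = 143; invert supply for the seller price: Ps = (568 − (-566))/7 = 162.
The subsidy must fill the gap: s = Ps − Pb = 162 − 143 = 19.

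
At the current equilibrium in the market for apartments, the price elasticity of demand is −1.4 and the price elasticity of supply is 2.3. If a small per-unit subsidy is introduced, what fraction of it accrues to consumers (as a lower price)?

For a small subsidy around the equilibrium, the benefit split depends on the relative slopes, which at a point are proportional to the elasticities.
Buyer share = εs/(εs + |εd|) = 2.3/(2.3 + 1.4) = 23/37; seller share = |εd|/(εs + |εd|) = 14/37.

Consumer share = 23/37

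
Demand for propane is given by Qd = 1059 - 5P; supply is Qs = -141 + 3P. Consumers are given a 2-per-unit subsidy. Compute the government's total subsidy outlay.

Government cost = 625.5

Pre-subsidy: 1059 - 5P = -141 + 3P gives P* = 150, Q* = 309.
With the rebate, buyers effectively pay Pb = Ps − 2, where Ps is the price sellers receive.
Demand in terms of Ps becomes Qd = 1059 − 5(Ps − 2) = 1069 - 5Ps. Setting this equal to supply: 1069 - 5Ps = -141 + 3Ps, so Ps = 151.25.
Buyers pay Pb = 151.25 − 2 = 149.25; Q' = -141 + 3·151.25 = 312.75.
Government outlay = subsidy × quantity = 2 × 312.75 = 625.5.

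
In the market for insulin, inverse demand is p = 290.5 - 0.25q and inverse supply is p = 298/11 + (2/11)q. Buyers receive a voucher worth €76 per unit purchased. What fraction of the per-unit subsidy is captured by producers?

Pre-subsidy: 290.5 - 0.25q = 298/11 + (2/11)q gives q* = 610 and p* = 138.
With the rebate, buyers effectively pay pb = ps − 76, where ps is the price sellers receive.
On the curves, pb = 290.5 - 0.25q and ps = 298/11 + (2/11)q; the wedge ps − pb = 76 gives 298/11 + (2/11)q − (290.5 - 0.25q) = 76, so q' = 786.
Then pb = 290.5 − 0.25·786 = 94 and ps = 298/11 + (2/11)·786 = 170.
Buyers' price falls by p* − pb = 138 − 94 = 44; sellers' price rises by ps − p* = 170 − 138 = 32.
So producers capture 32/76 = 8/19 of each unit of subsidy.

Producer share = 8/19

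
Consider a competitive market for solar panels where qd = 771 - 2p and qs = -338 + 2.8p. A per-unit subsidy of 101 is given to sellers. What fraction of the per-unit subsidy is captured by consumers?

Consumer share = 7/12

Pre-subsidy: 771 - 2p = -338 + 2.8p gives p* = 5545/24, q* = 3707/12.
With the subsidy, sellers receive ps = pb + 101 for each unit, where pb is the price buyers pay.
Supply in terms of pb becomes qs = -338 + 2.8(pb + 101) = -55.2 + 2.8pb. Setting this equal to demand: 771 - 2pb = -55.2 + 2.8pb, so pb = 172.125.
Sellers receive ps = 172.125 + 101 = 273.125; q' = 771 − 2·172.125 = 426.75.
Buyers' price falls by p* − pb = 5545/24 − 172.125 = 707/12; sellers' price rises by ps − p* = 273.125 − 5545/24 = 505/12.
So consumers capture (707/12)/101 = 7/12 of each unit of subsidy.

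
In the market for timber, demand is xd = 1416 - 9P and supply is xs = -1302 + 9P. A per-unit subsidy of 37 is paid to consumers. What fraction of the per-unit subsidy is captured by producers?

Pre-subsidy: 1416 - 9P = -1302 + 9P gives P* = 151, x* = 57.
With the rebate, buyers effectively pay Pb = Ps − 37, where Ps is the price sellers receive.
Demand in terms of Ps becomes xd = 1416 − 9(Ps − 37) = 1749 - 9Ps. Setting this equal to supply: 1749 - 9Ps = -1302 + 9Ps, so Ps = 169.5.
Buyers pay Pb = 169.5 − 37 = 132.5; x' = -1302 + 9·169.5 = 223.5.
Buyers' price falls by P* − Pb = 151 − 132.5 = 18.5; sellers' price rises by Ps − P* = 169.5 − 151 = 18.5.
So producers capture 18.5/37 = 0.5 of each unit of subsidy.

Producer share = 0.5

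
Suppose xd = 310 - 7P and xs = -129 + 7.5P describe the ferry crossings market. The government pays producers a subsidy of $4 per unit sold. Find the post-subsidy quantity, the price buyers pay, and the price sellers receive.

Pre-subsidy: 310 - 7P = -129 + 7.5P gives P* = 878/29, x* = 2844/29.
With the subsidy, sellers receive Ps = Pb + 4 for each unit, where Pb is the price buyers pay.
Supply in terms of Pb becomes xs = -129 + 7.5(Pb + 4) = -99 + 7.5Pb. Setting this equal to demand: 310 - 7Pb = -99 + 7.5Pb, so Pb = 818/29.
Sellers receive Ps = 818/29 + 4 = 934/29; x' = 310 − 7·(818/29) = 3264/29.

x' = 3264/29; buyers pay 818/29; sellers receive 934/29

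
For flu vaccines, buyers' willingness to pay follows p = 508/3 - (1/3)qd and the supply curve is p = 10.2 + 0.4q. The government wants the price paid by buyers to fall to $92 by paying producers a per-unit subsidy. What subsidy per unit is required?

Required subsidy s = $11 per unit

At a buyer price of 92, quantity demanded is 508 − 3·92 = 232.
Sellers supply 232 only when they receive ps = 10.2 + 0.4·232 = 103.
s = ps − pb = 103 − 92 = 11.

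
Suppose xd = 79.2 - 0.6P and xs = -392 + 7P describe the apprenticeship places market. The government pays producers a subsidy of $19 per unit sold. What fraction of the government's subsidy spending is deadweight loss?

Pre-subsidy: 79.2 - 0.6P = -392 + 7P gives P* = 62, x* = 42.
With the subsidy, sellers receive Ps = Pb + 19 for each unit, where Pb is the price buyers pay.
Supply in terms of Pb becomes xs = -392 + 7(Pb + 19) = -259 + 7Pb. Setting this equal to demand: 79.2 - 0.6Pb = -259 + 7Pb, so Pb = 44.5.
Sellers receive Ps = 44.5 + 19 = 63.5; x' = 79.2 − 0.6·44.5 = 52.5.
ΔCS = ½(42 + 52.5)(62 − 44.5) = 826.875; ΔPS = ½(42 + 52.5)(63.5 − 62) = 70.875.
Government spending = 19 × 52.5 = 997.5.
DWL = ½ × 19 × (52.5 − 42) = 99.75; fraction = 99.75 / 997.5 = 0.1.

DWL / government spending = 0.1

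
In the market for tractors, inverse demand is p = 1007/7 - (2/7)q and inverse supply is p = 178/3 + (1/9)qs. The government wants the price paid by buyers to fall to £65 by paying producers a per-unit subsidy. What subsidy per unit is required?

At a buyer price of 65, quantity demanded is 503.5 − 3.5·65 = 276.
Sellers supply 276 only when they receive ps = 178/3 + (1/9)·276 = 90.
s = ps − pb = 90 − 65 = 25.

Required subsidy s = £25 per unit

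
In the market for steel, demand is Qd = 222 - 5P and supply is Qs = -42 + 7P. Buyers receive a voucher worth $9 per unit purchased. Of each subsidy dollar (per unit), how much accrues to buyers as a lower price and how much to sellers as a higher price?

Buyers gain $5.25 per unit; sellers gain $3.75 per unit

Pre-subsidy: 222 - 5P = -42 + 7P gives P* = 22, Q* = 112.
With the rebate, buyers effectively pay Pb = Ps − 9, where Ps is the price sellers receive.
Demand in terms of Ps becomes Qd = 222 − 5(Ps − 9) = 267 - 5Ps. Setting this equal to supply: 267 - 5Ps = -42 + 7Ps, so Ps = 25.75.
Buyers pay Pb = 25.75 − 9 = 16.75; Q' = -42 + 7·25.75 = 138.25.
Buyers' price falls by P* − Pb = 22 − 16.75 = 5.25; sellers' price rises by Ps − P* = 25.75 − 22 = 3.75.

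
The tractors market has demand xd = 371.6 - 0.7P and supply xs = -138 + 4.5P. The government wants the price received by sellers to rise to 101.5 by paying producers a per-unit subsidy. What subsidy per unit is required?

Required subsidy s = 26 per unit

At a seller price of 101.5, quantity supplied is -138 + 4.5·101.5 = 318.75.
Buyers absorb 318.75 only when they pay Pb with 371.6 − 0.7·Pb = 318.75, i.e. Pb = 75.5.
s = Ps − Pb = 101.5 − 75.5 = 26.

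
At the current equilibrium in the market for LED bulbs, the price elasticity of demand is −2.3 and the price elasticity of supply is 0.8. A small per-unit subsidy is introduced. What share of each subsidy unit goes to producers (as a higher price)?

Producer share = 23/31

For a small subsidy around the equilibrium, the benefit split depends on the relative slopes, which at a point are proportional to the elasticities.
Buyer share = εs/(εs + |εd|) = 0.8/(0.8 + 2.3) = 8/31; seller share = |εd|/(εs + |εd|) = 23/31.
So producers capture 23/31 of the subsidy.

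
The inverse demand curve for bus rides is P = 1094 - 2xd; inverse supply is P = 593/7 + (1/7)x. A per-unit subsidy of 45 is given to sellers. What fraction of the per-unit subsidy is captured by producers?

Producer share = 1/15

Pre-subsidy: 1094 - 2x = 593/7 + (1/7)x gives x* = 471 and P* = 152.
With the subsidy, sellers receive Ps = Pb + 45 for each unit, where Pb is the price buyers pay.
On the curves, Pb = 1094 - 2x and Ps = 593/7 + (1/7)x; the wedge Ps − Pb = 45 gives 593/7 + (1/7)x − (1094 - 2x) = 45, so x' = 492.
Then Pb = 1094 − 2·492 = 110 and Ps = 593/7 + (1/7)·492 = 155.
Buyers' price falls by P* − Pb = 152 − 110 = 42; sellers' price rises by Ps − P* = 155 − 152 = 3.
So producers capture 3/45 = 1/15 of each unit of subsidy.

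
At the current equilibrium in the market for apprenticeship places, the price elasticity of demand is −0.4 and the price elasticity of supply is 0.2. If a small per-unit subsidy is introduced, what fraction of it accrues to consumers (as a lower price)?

Consumer share = 1/3

For a small subsidy around the equilibrium, the benefit split depends on the relative slopes, which at a point are proportional to the elasticities.
Buyer share = εs/(εs + |εd|) = 0.2/(0.2 + 0.4) = 1/3; seller share = |εd|/(εs + |εd|) = 2/3.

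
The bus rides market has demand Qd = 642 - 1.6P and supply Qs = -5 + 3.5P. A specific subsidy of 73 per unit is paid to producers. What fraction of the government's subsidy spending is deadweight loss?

Pre-subsidy: 642 - 1.6P = -5 + 3.5P gives P* = 6470/51, Q* = 22390/51.
With the subsidy, sellers receive Ps = Pb + 73 for each unit, where Pb is the price buyers pay.
Supply in terms of Pb becomes Qs = -5 + 3.5(Pb + 73) = 250.5 + 3.5Pb. Setting this equal to demand: 642 - 1.6Pb = 250.5 + 3.5Pb, so Pb = 1305/17.
Sellers receive Ps = 1305/17 + 73 = 2546/17; Q' = 642 − 1.6·(1305/17) = 8826/17.
ΔCS = ½(22390/51 + 8826/17)(6470/51 − 1305/17) = 62428870/2601; ΔPS = ½(22390/51 + 8826/17)(2546/17 − 6470/51) = 28538912/2601.
Government spending = 73 × 8826/17 = 644298/17.
DWL = ½ × 73 × (8826/17 − 22390/51) = 149212/51; fraction = (149212/51) / (644298/17) = 1022/13239.

DWL / government spending = 1022/13239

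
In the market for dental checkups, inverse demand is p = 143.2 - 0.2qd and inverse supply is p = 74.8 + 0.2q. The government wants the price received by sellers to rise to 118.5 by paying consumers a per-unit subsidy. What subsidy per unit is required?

At a seller price of 118.5, quantity supplied is -374 + 5·118.5 = 218.5.
Buyers absorb 218.5 only when they pay pb = 143.2 − 0.2·218.5 = 99.5.
s = ps − pb = 118.5 − 99.5 = 19.

Required subsidy s = 19 per unit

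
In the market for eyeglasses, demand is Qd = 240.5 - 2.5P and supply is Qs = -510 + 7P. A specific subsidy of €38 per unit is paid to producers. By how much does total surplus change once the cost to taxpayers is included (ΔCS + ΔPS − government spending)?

Net change in total surplus = -€1330

Pre-subsidy: 240.5 - 2.5P = -510 + 7P gives P* = 79, Q* = 43.
With the subsidy, sellers receive Ps = Pb + 38 for each unit, where Pb is the price buyers pay.
Supply in terms of Pb becomes Qs = -510 + 7(Pb + 38) = -244 + 7Pb. Setting this equal to demand: 240.5 - 2.5Pb = -244 + 7Pb, so Pb = 51.
Sellers receive Ps = 51 + 38 = 89; Q' = 240.5 − 2.5·51 = 113.
ΔCS = ½(43 + 113)(79 − 51) = 2184; ΔPS = ½(43 + 113)(89 − 79) = 780.
Government spending = 38 × 113 = 4294.
Net change = 2184 + 780 − 4294 = -1330. The loss equals the DWL triangle ½·38·70.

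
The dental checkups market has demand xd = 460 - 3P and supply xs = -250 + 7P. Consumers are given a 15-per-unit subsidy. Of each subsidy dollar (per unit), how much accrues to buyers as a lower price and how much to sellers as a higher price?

Buyers gain 10.5 per unit; sellers gain 4.5 per unit

Pre-subsidy: 460 - 3P = -250 + 7P gives P* = 71, x* = 247.
With the rebate, buyers effectively pay Pb = Ps − 15, where Ps is the price sellers receive.
Demand in terms of Ps becomes xd = 460 − 3(Ps − 15) = 505 - 3Ps. Setting this equal to supply: 505 - 3Ps = -250 + 7Ps, so Ps = 75.5.
Buyers pay Pb = 75.5 − 15 = 60.5; x' = -250 + 7·75.5 = 278.5.
Buyers' price falls by P* − Pb = 71 − 60.5 = 10.5; sellers' price rises by Ps − P* = 75.5 − 71 = 4.5.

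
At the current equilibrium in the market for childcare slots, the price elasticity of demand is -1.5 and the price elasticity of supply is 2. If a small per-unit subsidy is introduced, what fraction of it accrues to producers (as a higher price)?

For a small subsidy around the equilibrium, the benefit split depends on the relative slopes, which at a point are proportional to the elasticities.
Buyer share = εs/(εs + |εd|) = 2/(2 + 1.5) = 4/7; seller share = |εd|/(εs + |εd|) = 3/7.
So producers capture 3/7 of the subsidy.

Producer share = 3/7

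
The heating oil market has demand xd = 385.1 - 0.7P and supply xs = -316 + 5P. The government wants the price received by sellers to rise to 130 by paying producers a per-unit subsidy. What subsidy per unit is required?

Required subsidy s = 57 per unit

At a seller price of 130, quantity supplied is -316 + 5·130 = 334.
Buyers absorb 334 only when they pay Pb with 385.1 − 0.7·Pb = 334, i.e. Pb = 73.
s = Ps − Pb = 130 − 73 = 57.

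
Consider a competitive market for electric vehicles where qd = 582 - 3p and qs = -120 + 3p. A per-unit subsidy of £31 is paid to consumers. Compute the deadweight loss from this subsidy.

Deadweight loss = £720.75

Pre-subsidy: 582 - 3p = -120 + 3p gives p* = 117, q* = 231.
With the rebate, buyers effectively pay pb = ps − 31, where ps is the price sellers receive.
Demand in terms of ps becomes qd = 582 − 3(ps − 31) = 675 - 3ps. Setting this equal to supply: 675 - 3ps = -120 + 3ps, so ps = 132.5.
Buyers pay pb = 132.5 − 31 = 101.5; q' = -120 + 3·132.5 = 277.5.
The subsidy expands output by 277.5 − 231 = 46.5 past the efficient level; on those units the gap between marginal cost and willingness to pay runs from 0 up to 31.
DWL = ½ × 31 × 46.5 = 720.75.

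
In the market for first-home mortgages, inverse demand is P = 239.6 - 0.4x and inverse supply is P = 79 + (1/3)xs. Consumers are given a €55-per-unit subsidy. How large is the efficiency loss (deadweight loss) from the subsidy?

Pre-subsidy: 239.6 - 0.4x = 79 + (1/3)x gives x* = 219 and P* = 152.
With the rebate, buyers effectively pay Pb = Ps − 55, where Ps is the price sellers receive.
On the curves, Pb = 239.6 - 0.4x and Ps = 79 + (1/3)x; the wedge Ps − Pb = 55 gives 79 + (1/3)x − (239.6 - 0.4x) = 55, so x' = 294.
Then Pb = 239.6 − 0.4·294 = 122 and Ps = 79 + (1/3)·294 = 177.
The subsidy expands output by 294 − 219 = 75 past the efficient level; on those units the gap between marginal cost and willingness to pay runs from 0 up to 55.
DWL = ½ × 55 × 75 = 2062.5.

Deadweight loss = €2062.5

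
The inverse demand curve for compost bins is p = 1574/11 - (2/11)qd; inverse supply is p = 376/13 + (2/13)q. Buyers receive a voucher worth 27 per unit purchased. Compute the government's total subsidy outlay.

Pre-subsidy: 1574/11 - (2/11)q = 376/13 + (2/13)q gives q* = 340.125 and p* = 81.25.
With the rebate, buyers effectively pay pb = ps − 27, where ps is the price sellers receive.
On the curves, pb = 1574/11 - (2/11)q and ps = 376/13 + (2/13)q; the wedge ps − pb = 27 gives 376/13 + (2/13)q − (1574/11 - (2/11)q) = 27, so q' = 420.5625.
Then pb = 1574/11 − (2/11)·420.5625 = 66.625 and ps = 376/13 + (2/13)·420.5625 = 93.625.
Government outlay = subsidy × quantity = 27 × 420.5625 = 11355.1875.

Government cost = 11355.1875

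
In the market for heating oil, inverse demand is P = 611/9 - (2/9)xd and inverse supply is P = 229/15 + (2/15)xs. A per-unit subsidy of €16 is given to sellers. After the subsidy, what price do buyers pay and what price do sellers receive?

Buyers pay €25; sellers receive €41

Pre-subsidy: 611/9 - (2/9)x = 229/15 + (2/15)x gives x* = 148 and P* = 35.
With the subsidy, sellers receive Ps = Pb + 16 for each unit, where Pb is the price buyers pay.
On the curves, Pb = 611/9 - (2/9)x and Ps = 229/15 + (2/15)x; the wedge Ps − Pb = 16 gives 229/15 + (2/15)x − (611/9 - (2/9)x) = 16, so x' = 193.
Then Pb = 611/9 − (2/9)·193 = 25 and Ps = 229/15 + (2/15)·193 = 41.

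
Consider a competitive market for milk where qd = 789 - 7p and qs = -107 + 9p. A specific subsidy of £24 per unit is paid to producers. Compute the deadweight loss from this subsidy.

Pre-subsidy: 789 - 7p = -107 + 9p gives p* = 56, q* = 397.
With the subsidy, sellers receive ps = pb + 24 for each unit, where pb is the price buyers pay.
Supply in terms of pb becomes qs = -107 + 9(pb + 24) = 109 + 9pb. Setting this equal to demand: 789 - 7pb = 109 + 9pb, so pb = 42.5.
Sellers receive ps = 42.5 + 24 = 66.5; q' = 789 − 7·42.5 = 491.5.
The subsidy expands output by 491.5 − 397 = 94.5 past the efficient level; on those units the gap between marginal cost and willingness to pay runs from 0 up to 24.
DWL = ½ × 24 × 94.5 = 1134.

Deadweight loss = £1134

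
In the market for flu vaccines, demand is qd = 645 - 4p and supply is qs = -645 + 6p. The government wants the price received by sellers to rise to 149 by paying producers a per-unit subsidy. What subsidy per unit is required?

Required subsidy s = 50 per unit

At a seller price of 149, quantity supplied is -645 + 6·149 = 249.
Buyers absorb 249 only when they pay pb with 645 − 4·pb = 249, i.e. pb = 99.
s = ps − pb = 149 − 99 = 50.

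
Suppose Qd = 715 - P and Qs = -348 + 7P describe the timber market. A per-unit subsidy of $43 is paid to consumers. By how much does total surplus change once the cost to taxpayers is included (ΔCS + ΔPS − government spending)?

Net change in total surplus = -$808.9375

Pre-subsidy: 715 - P = -348 + 7P gives P* = 132.875, Q* = 582.125.
With the rebate, buyers effectively pay Pb = Ps − 43, where Ps is the price sellers receive.
Demand in terms of Ps becomes Qd = 715 − 1(Ps − 43) = 758 - Ps. Setting this equal to supply: 758 - Ps = -348 + 7Ps, so Ps = 138.25.
Buyers pay Pb = 138.25 − 43 = 95.25; Q' = -348 + 7·138.25 = 619.75.
ΔCS = ½(582.125 + 619.75)(132.875 − 95.25) = 22610.2734375; ΔPS = ½(582.125 + 619.75)(138.25 − 132.875) = 3230.0390625.
Government spending = 43 × 619.75 = 26649.25.
Net change = 22610.2734375 + 3230.0390625 − 26649.25 = -808.9375. The loss equals the DWL triangle ½·43·37.625.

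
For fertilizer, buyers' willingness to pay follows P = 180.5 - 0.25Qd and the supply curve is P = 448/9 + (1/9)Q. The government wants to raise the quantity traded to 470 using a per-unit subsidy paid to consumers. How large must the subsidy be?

At Q = 470, from the demand curve buyers pay Pb = 180.5 − 0.25·470 = 63; from the supply curve sellers need Ps = 448/9 + (1/9)·470 = 102.
The subsidy must fill the gap: s = Ps − Pb = 102 − 63 = 39.

Required subsidy s = 39 per unit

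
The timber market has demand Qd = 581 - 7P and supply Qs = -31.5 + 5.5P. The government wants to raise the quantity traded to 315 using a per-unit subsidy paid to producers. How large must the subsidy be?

At Q = 315, invert demand for the buyer price: Pb = (581 − 315)/7 = 38; invert supply for the seller price: Ps = (315 − (-31.5))/5.5 = 63.
The subsidy must fill the gap: s = Ps − Pb = 63 − 38 = 25.

Required subsidy s = 25 per unit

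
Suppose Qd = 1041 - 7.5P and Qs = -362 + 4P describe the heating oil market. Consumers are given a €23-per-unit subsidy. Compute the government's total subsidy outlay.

Pre-subsidy: 1041 - 7.5P = -362 + 4P gives P* = 122, Q* = 126.
With the rebate, buyers effectively pay Pb = Ps − 23, where Ps is the price sellers receive.
Demand in terms of Ps becomes Qd = 1041 − 7.5(Ps − 23) = 1213.5 - 7.5Ps. Setting this equal to supply: 1213.5 - 7.5Ps = -362 + 4Ps, so Ps = 137.
Buyers pay Pb = 137 − 23 = 114; Q' = -362 + 4·137 = 186.
Government outlay = subsidy × quantity = 23 × 186 = 4278.

Government cost = €4278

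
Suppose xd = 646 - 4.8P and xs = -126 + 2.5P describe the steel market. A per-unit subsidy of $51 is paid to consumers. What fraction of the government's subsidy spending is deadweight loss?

Pre-subsidy: 646 - 4.8P = -126 + 2.5P gives P* = 7720/73, x* = 10102/73.
With the rebate, buyers effectively pay Pb = Ps − 51, where Ps is the price sellers receive.
Demand in terms of Ps becomes xd = 646 − 4.8(Ps − 51) = 890.8 - 4.8Ps. Setting this equal to supply: 890.8 - 4.8Ps = -126 + 2.5Ps, so Ps = 10168/73.
Buyers pay Pb = 10168/73 − 51 = 6445/73; x' = -126 + 2.5·(10168/73) = 16222/73.
ΔCS = ½(10102/73 + 16222/73)(7720/73 − 6445/73) = 16781550/5329; ΔPS = ½(10102/73 + 16222/73)(10168/73 − 7720/73) = 32220576/5329.
Government spending = 51 × 16222/73 = 827322/73.
DWL = ½ × 51 × (16222/73 − 10102/73) = 156060/73; fraction = (156060/73) / (827322/73) = 1530/8111.

DWL / government spending = 1530/8111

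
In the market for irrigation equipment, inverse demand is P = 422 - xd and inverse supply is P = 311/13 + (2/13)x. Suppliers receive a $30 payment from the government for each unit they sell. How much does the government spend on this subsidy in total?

Pre-subsidy: 422 - x = 311/13 + (2/13)x gives x* = 345 and P* = 77.
With the subsidy, sellers receive Ps = Pb + 30 for each unit, where Pb is the price buyers pay.
On the curves, Pb = 422 - x and Ps = 311/13 + (2/13)x; the wedge Ps − Pb = 30 gives 311/13 + (2/13)x − (422 - x) = 30, so x' = 371.
Then Pb = 422 − 1·371 = 51 and Ps = 311/13 + (2/13)·371 = 81.
Government outlay = subsidy × quantity = 30 × 371 = 11130.

Government cost = $11130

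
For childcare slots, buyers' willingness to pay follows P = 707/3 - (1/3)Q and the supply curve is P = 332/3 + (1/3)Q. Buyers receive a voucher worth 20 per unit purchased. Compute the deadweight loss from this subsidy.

Deadweight loss = 300

Pre-subsidy: 707/3 - (1/3)Q = 332/3 + (1/3)Q gives Q* = 187.5 and P* = 1039/6.
With the rebate, buyers effectively pay Pb = Ps − 20, where Ps is the price sellers receive.
On the curves, Pb = 707/3 - (1/3)Q and Ps = 332/3 + (1/3)Q; the wedge Ps − Pb = 20 gives 332/3 + (1/3)Q − (707/3 - (1/3)Q) = 20, so Q' = 217.5.
Then Pb = 707/3 − (1/3)·217.5 = 979/6 and Ps = 332/3 + (1/3)·217.5 = 1099/6.
The subsidy expands output by 217.5 − 187.5 = 30 past the efficient level; on those units the gap between marginal cost and willingness to pay runs from 0 up to 20.
DWL = ½ × 20 × 30 = 300.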